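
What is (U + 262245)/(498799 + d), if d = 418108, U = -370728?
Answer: -108483/916907 ≈ -0.11831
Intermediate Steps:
(U + 262245)/(498799 + d) = (-370728 + 262245)/(498799 + 418108) = -108483/916907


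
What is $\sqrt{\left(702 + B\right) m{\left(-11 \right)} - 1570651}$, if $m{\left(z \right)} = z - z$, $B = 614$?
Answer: $i \sqrt{1570651} \approx 1253.3 i$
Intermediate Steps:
$m{\left(z \right)} = 0$
$\sqrt{\left(702 + B\right) m{\left(-11 \right)} - 1570651} = \sqrt{\left(702 + 614\right) 0 - 1570651} = \sqrt{1316 \cdot 0 - 1570651} = \sqrt{0 - 1570651} = \sqrt{-1570651} = i \sqrt{1570651}$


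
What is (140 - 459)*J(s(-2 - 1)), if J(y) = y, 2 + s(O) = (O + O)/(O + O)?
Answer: 319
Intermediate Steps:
s(O) = -1 (s(O) = -2 + (O + O)/(O + O) = -2 + (2*O)/((2*O)) = -2 + (2*O)*(1/(2*O)) = -2 + 1 = -1)
(140 - 459)*J(s(-2 - 1)) = (140 - 459)*(-1) = -319*(-1) = 319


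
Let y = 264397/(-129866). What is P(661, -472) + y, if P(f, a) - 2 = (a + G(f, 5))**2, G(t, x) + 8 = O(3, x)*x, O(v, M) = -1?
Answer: 30547725185/129866 ≈ 2.3523e+5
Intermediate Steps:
y = -264397/129866 (y = 264397*(-1/129866) = -264397/129866 ≈ -2.0359)
G(t, x) = -8 - x
P(f, a) = 2 + (-13 + a)**2 (P(f, a) = 2 + (a + (-8 - 1*5))**2 = 2 + (a + (-8 - 5))**2 = 2 + (a - 13)**2 = 2 + (-13 + a)**2)
P(661, -472) + y = (2 + (-13 - 472)**2) - 264397/129866 = (2 + (-485)**2) - 264397/129866 = (2 + 235225) - 264397/129866 = 235227 - 264397/129866 = 30547725185/129866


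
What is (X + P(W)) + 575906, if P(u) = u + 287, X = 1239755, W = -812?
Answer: 1815136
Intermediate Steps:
P(u) = 287 + u
(X + P(W)) + 575906 = (1239755 + (287 - 812)) + 575906 = (1239755 - 525) + 575906 = 1239230 + 575906 = 1815136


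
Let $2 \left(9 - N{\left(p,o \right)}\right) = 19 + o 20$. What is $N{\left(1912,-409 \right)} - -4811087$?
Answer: $\frac{9630353}{2} \approx 4.8152 \cdot 10^{6}$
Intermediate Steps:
$N{\left(p,o \right)} = - \frac{1}{2} - 10 o$ ($N{\left(p,o \right)} = 9 - \frac{19 + o 20}{2} = 9 - \frac{19 + 20 o}{2} = 9 - \left(\frac{19}{2} + 10 o\right) = - \frac{1}{2} - 10 o$)
$N{\left(1912,-409 \right)} - -4811087 = \left(- \frac{1}{2} - -4090\right) - -4811087 = \left(- \frac{1}{2} + 4090\right) + 4811087 = \frac{8179}{2} + 4811087 = \frac{9630353}{2}$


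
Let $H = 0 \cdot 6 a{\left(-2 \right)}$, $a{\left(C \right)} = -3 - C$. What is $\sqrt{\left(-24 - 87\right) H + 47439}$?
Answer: $3 \sqrt{5271} \approx 217.8$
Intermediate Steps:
$H = 0$ ($H = 0 \cdot 6 \left(-3 - -2\right) = 0 \left(-3 + 2\right) = 0 \left(-1\right) = 0$)
$\sqrt{\left(-24 - 87\right) H + 47439} = \sqrt{\left(-24 - 87\right) 0 + 47439} = \sqrt{\left(-111\right) 0 + 47439} = \sqrt{0 + 47439} = \sqrt{47439} = 3 \sqrt{5271}$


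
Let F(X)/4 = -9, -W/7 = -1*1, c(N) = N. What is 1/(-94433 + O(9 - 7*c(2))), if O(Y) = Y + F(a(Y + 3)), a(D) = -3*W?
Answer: -1/94474 ≈ -1.0585e-5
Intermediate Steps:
W = 7 (W = -(-7) = -7*(-1) = 7)
a(D) = -21 (a(D) = -3*7 = -21)
F(X) = -36 (F(X) = 4*(-9) = -36)
O(Y) = -36 + Y (O(Y) = Y - 36 = -36 + Y)
1/(-94433 + O(9 - 7*c(2))) = 1/(-94433 + (-36 + (9 - 7*2))) = 1/(-94433 + (-36 + (9 - 14))) = 1/(-94433 + (-36 - 5)) = 1/(-94433 - 41) = 1/(-94474) = -1/94474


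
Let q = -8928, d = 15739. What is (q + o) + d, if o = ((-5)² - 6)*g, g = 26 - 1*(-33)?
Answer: 7932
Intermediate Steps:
g = 59 (g = 26 + 33 = 59)
o = 1121 (o = ((-5)² - 6)*59 = (25 - 6)*59 = 19*59 = 1121)
(q + o) + d = (-8928 + 1121) + 15739 = -7807 + 15739 = 7932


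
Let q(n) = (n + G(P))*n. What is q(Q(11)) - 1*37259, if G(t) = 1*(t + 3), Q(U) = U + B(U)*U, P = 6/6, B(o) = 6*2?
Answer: -16238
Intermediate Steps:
B(o) = 12
P = 1 (P = 6*(1/6) = 1)
Q(U) = 13*U (Q(U) = U + 12*U = 13*U)
G(t) = 3 + t (G(t) = 1*(3 + t) = 3 + t)
q(n) = n*(4 + n) (q(n) = (n + (3 + 1))*n = (n + 4)*n = (4 + n)*n = n*(4 + n))
q(Q(11)) - 1*37259 = (13*11)*(4 + 13*11) - 1*37259 = 143*(4 + 143) - 37259 = 143*147 - 37259 = 21021 - 37259 = -16238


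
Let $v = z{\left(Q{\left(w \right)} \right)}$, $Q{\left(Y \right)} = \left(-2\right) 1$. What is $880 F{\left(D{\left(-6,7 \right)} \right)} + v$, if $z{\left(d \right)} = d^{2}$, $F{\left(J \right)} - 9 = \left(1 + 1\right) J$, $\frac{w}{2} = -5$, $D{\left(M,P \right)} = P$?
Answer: $20244$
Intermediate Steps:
$w = -10$ ($w = 2 \left(-5\right) = -10$)
$Q{\left(Y \right)} = -2$
$F{\left(J \right)} = 9 + 2 J$ ($F{\left(J \right)} = 9 + \left(1 + 1\right) J = 9 + 2 J$)
$v = 4$ ($v = \left(-2\right)^{2} = 4$)
$880 F{\left(D{\left(-6,7 \right)} \right)} + v = 880 \left(9 + 2 \cdot 7\right) + 4 = 880 \left(9 + 14\right) + 4 = 880 \cdot 23 + 4 = 20240 + 4 = 20244$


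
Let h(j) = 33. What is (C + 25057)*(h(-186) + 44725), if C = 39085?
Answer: 2870867636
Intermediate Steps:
(C + 25057)*(h(-186) + 44725) = (39085 + 25057)*(33 + 44725) = 64142*44758 = 2870867636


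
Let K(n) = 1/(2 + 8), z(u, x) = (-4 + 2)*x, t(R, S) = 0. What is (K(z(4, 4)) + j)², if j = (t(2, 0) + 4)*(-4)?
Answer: 25281/100 ≈ 252.81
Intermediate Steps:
j = -16 (j = (0 + 4)*(-4) = 4*(-4) = -16)
z(u, x) = -2*x
K(n) = ⅒ (K(n) = 1/10 = ⅒)
(K(z(4, 4)) + j)² = (⅒ - 16)² = (-159/10)² = 25281/100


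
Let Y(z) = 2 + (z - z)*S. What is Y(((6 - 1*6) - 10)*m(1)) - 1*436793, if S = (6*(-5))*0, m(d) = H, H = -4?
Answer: -436791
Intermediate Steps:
m(d) = -4
S = 0 (S = -30*0 = 0)
Y(z) = 2 (Y(z) = 2 + (z - z)*0 = 2 + 0*0 = 2 + 0 = 2)
Y(((6 - 1*6) - 10)*m(1)) - 1*436793 = 2 - 1*436793 = 2 - 436793 = -436791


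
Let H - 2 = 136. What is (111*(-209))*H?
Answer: -3201462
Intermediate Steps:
H = 138 (H = 2 + 136 = 138)
(111*(-209))*H = (111*(-209))*138 = -23199*138 = -3201462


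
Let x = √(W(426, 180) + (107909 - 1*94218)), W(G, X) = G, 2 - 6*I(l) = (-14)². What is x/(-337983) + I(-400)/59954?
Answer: -97/179862 - √14117/337983 ≈ -0.00089084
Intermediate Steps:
I(l) = -97/3 (I(l) = ⅓ - ⅙*(-14)² = ⅓ - ⅙*196 = ⅓ - 98/3 = -97/3)
x = √14117 (x = √(426 + (107909 - 1*94218)) = √(426 + (107909 - 94218)) = √(426 + 13691) = √14117 ≈ 118.81)
x/(-337983) + I(-400)/59954 = √14117/(-337983) - 97/3/59954 = √14117*(-1/337983) - 97/3*1/59954 = -√14117/337983 - 97/179862 = -97/179862 - √14117/337983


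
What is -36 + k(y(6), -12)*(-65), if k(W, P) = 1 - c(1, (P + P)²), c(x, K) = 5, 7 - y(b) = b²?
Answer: 224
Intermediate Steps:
y(b) = 7 - b²
k(W, P) = -4 (k(W, P) = 1 - 1*5 = 1 - 5 = -4)
-36 + k(y(6), -12)*(-65) = -36 - 4*(-65) = -36 + 260 = 224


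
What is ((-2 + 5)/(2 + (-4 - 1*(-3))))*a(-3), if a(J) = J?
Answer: -9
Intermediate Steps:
((-2 + 5)/(2 + (-4 - 1*(-3))))*a(-3) = ((-2 + 5)/(2 + (-4 - 1*(-3))))*(-3) = (3/(2 + (-4 + 3)))*(-3) = (3/(2 - 1))*(-3) = (3/1)*(-3) = (3*1)*(-3) = 3*(-3) = -9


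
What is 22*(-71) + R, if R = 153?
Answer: -1409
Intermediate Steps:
22*(-71) + R = 22*(-71) + 153 = -1562 + 153 = -1409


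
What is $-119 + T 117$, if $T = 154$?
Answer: $17899$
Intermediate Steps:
$-119 + T 117 = -119 + 154 \cdot 117 = -119 + 18018 = 17899$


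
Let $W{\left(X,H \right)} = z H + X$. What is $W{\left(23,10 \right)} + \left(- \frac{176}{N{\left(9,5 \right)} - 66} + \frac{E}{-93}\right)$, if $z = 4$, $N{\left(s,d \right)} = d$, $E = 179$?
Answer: $\frac{362848}{5673} \approx 63.961$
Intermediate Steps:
$W{\left(X,H \right)} = X + 4 H$ ($W{\left(X,H \right)} = 4 H + X = X + 4 H$)
$W{\left(23,10 \right)} + \left(- \frac{176}{N{\left(9,5 \right)} - 66} + \frac{E}{-93}\right) = \left(23 + 4 \cdot 10\right) - \left(\frac{179}{93} + \frac{176}{5 - 66}\right) = \left(23 + 40\right) - \left(\frac{179}{93} + \frac{176}{5 - 66}\right) = 63 - \left(\frac{179}{93} + \frac{176}{-61}\right) = 63 - - \frac{5449}{5673} = 63 + \left(\frac{176}{61} - \frac{179}{93}\right) = 63 + \frac{5449}{5673} = \frac{362848}{5673}$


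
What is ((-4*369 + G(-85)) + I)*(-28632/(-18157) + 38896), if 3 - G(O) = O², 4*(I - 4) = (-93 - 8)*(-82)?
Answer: -4677934994044/18157 ≈ -2.5764e+8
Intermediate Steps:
I = 4149/2 (I = 4 + ((-93 - 8)*(-82))/4 = 4 + (-101*(-82))/4 = 4 + (¼)*8282 = 4 + 4141/2 = 4149/2 ≈ 2074.5)
G(O) = 3 - O²
((-4*369 + G(-85)) + I)*(-28632/(-18157) + 38896) = ((-4*369 + (3 - 1*(-85)²)) + 4149/2)*(-28632/(-18157) + 38896) = ((-1476 + (3 - 1*7225)) + 4149/2)*(-28632*(-1/18157) + 38896) = ((-1476 + (3 - 7225)) + 4149/2)*(28632/18157 + 38896) = ((-1476 - 7222) + 4149/2)*(706263304/18157) = (-8698 + 4149/2)*(706263304/18157) = -13247/2*706263304/18157 = -4677934994044/18157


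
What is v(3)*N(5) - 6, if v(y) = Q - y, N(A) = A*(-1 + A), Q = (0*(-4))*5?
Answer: -66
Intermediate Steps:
Q = 0 (Q = 0*5 = 0)
v(y) = -y (v(y) = 0 - y = -y)
v(3)*N(5) - 6 = (-1*3)*(5*(-1 + 5)) - 6 = -15*4 - 6 = -3*20 - 6 = -60 - 6 = -66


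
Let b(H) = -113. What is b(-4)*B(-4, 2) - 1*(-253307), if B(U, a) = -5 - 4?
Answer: 254324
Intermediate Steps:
B(U, a) = -9
b(-4)*B(-4, 2) - 1*(-253307) = -113*(-9) - 1*(-253307) = 1017 + 253307 = 254324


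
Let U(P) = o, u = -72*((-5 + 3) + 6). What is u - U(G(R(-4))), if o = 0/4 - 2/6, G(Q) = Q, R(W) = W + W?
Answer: -863/3 ≈ -287.67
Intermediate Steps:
R(W) = 2*W
o = -⅓ (o = 0*(¼) - 2*⅙ = 0 - ⅓ = -⅓ ≈ -0.33333)
u = -288 (u = -72*(-2 + 6) = -72*4 = -288)
U(P) = -⅓
u - U(G(R(-4))) = -288 - 1*(-⅓) = -288 + ⅓ = -863/3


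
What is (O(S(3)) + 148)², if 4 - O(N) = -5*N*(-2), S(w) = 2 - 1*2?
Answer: 23104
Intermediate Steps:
S(w) = 0 (S(w) = 2 - 2 = 0)
O(N) = 4 - 10*N (O(N) = 4 - (-5*N)*(-2) = 4 - 10*N)
(O(S(3)) + 148)² = ((4 - 10*0) + 148)² = ((4 + 0) + 148)² = (4 + 148)² = 152² = 23104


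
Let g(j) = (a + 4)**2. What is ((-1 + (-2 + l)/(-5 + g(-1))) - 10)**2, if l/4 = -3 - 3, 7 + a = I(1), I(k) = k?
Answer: 225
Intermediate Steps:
a = -6 (a = -7 + 1 = -6)
g(j) = 4 (g(j) = (-6 + 4)**2 = (-2)**2 = 4)
l = -24 (l = 4*(-3 - 3) = 4*(-6) = -24)
((-1 + (-2 + l)/(-5 + g(-1))) - 10)**2 = ((-1 + (-2 - 24)/(-5 + 4)) - 10)**2 = ((-1 - 26/(-1)) - 10)**2 = ((-1 - 26*(-1)) - 10)**2 = ((-1 + 26) - 10)**2 = (25 - 10)**2 = 15**2 = 225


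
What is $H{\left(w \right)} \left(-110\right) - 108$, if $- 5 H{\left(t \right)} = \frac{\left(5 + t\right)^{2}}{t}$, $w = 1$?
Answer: $684$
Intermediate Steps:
$H{\left(t \right)} = - \frac{\left(5 + t\right)^{2}}{5 t}$ ($H{\left(t \right)} = - \frac{\left(5 + t\right)^{2} \frac{1}{t}}{5} = - \frac{\frac{1}{t} \left(5 + t\right)^{2}}{5} = - \frac{\left(5 + t\right)^{2}}{5 t}$)
$H{\left(w \right)} \left(-110\right) - 108 = - \frac{\left(5 + 1\right)^{2}}{5 \cdot 1} \left(-110\right) - 108 = \left(- \frac{1}{5}\right) 1 \cdot 6^{2} \left(-110\right) - 108 = \left(- \frac{1}{5}\right) 1 \cdot 36 \left(-110\right) - 108 = \left(- \frac{36}{5}\right) \left(-110\right) - 108 = 792 - 108 = 684$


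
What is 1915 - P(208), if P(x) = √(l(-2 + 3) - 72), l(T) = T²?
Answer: 1915 - I*√71 ≈ 1915.0 - 8.4261*I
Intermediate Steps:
P(x) = I*√71 (P(x) = √((-2 + 3)² - 72) = √(1² - 72) = √(1 - 72) = √(-71) = I*√71)
1915 - P(208) = 1915 - I*√71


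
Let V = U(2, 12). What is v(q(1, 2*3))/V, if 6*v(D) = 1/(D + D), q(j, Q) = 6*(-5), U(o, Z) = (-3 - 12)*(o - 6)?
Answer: -1/21600 ≈ -4.6296e-5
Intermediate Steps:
U(o, Z) = 90 - 15*o (U(o, Z) = -15*(-6 + o) = 90 - 15*o)
q(j, Q) = -30
V = 60 (V = 90 - 15*2 = 90 - 30 = 60)
v(D) = 1/(12*D) (v(D) = 1/(6*(D + D)) = 1/(6*((2*D))) = (1/(2*D))/6 = 1/(12*D))
v(q(1, 2*3))/V = ((1/12)/(-30))/60 = ((1/12)*(-1/30))*(1/60) = -1/360*1/60 = -1/21600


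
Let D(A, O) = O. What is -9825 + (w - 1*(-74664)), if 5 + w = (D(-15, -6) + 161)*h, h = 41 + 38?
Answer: 77079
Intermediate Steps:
h = 79
w = 12240 (w = -5 + (-6 + 161)*79 = -5 + 155*79 = -5 + 12245 = 12240)
-9825 + (w - 1*(-74664)) = -9825 + (12240 - 1*(-74664)) = -9825 + (12240 + 74664) = -9825 + 86904 = 77079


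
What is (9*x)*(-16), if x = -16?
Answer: 2304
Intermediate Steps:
(9*x)*(-16) = (9*(-16))*(-16) = -144*(-16) = 2304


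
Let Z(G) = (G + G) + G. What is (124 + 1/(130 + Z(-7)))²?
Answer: 182709289/11881 ≈ 15378.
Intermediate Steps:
Z(G) = 3*G (Z(G) = 2*G + G = 3*G)
(124 + 1/(130 + Z(-7)))² = (124 + 1/(130 + 3*(-7)))² = (124 + 1/(130 - 21))² = (124 + 1/109)² = (13517/109)² = 182709289/11881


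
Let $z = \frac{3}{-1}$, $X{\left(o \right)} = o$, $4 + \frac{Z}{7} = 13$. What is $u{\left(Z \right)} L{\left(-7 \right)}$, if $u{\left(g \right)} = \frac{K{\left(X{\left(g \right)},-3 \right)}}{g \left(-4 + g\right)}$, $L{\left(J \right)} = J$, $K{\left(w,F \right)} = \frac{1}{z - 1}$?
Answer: $\frac{1}{2124} \approx 0.00047081$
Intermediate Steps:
$Z = 63$ ($Z = -28 + 7 \cdot 13 = -28 + 91 = 63$)
$z = -3$ ($z = 3 \left(-1\right) = -3$)
$K{\left(w,F \right)} = - \frac{1}{4}$ ($K{\left(w,F \right)} = \frac{1}{-3 - 1} = \frac{1}{-4} = - \frac{1}{4}$)
$u{\left(g \right)} = - \frac{1}{4 g \left(-4 + g\right)}$
$u{\left(Z \right)} L{\left(-7 \right)} = - \frac{1}{4 \cdot 63 \left(-4 + 63\right)} \left(-7\right) = \left(- \frac{1}{4}\right) \frac{1}{63} \cdot \frac{1}{59} \left(-7\right) = \left(- \frac{1}{14868}\right) \left(-7\right) = \frac{1}{2124}$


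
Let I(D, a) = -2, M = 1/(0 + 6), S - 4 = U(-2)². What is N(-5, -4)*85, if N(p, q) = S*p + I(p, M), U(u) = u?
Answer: -3570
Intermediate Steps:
S = 8 (S = 4 + (-2)² = 4 + 4 = 8)
M = ⅙ (M = 1/6 = ⅙ ≈ 0.16667)
N(p, q) = -2 + 8*p (N(p, q) = 8*p - 2 = -2 + 8*p)
N(-5, -4)*85 = (-2 + 8*(-5))*85 = (-2 - 40)*85 = -42*85 = -3570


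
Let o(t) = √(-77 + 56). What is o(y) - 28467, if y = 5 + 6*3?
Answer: -28467 + I*√21 ≈ -28467.0 + 4.5826*I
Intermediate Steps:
y = 23 (y = 5 + 18 = 23)
o(t) = I*√21 (o(t) = √(-21) = I*√21)
o(y) - 28467 = I*√21 - 28467 = -28467 + I*√21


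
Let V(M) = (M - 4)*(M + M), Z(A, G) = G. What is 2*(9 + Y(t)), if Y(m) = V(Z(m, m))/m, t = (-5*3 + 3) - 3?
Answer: -58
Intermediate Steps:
V(M) = 2*M*(-4 + M) (V(M) = (-4 + M)*(2*M) = 2*M*(-4 + M))
t = -15 (t = (-15 + 3) - 3 = -12 - 3 = -15)
Y(m) = -8 + 2*m (Y(m) = (2*m*(-4 + m))/m = -8 + 2*m)
2*(9 + Y(t)) = 2*(9 + (-8 + 2*(-15))) = 2*(9 + (-8 - 30)) = 2*(9 - 38) = 2*(-29) = -58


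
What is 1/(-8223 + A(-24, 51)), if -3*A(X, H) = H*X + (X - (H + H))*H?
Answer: -1/5673 ≈ -0.00017627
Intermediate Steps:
A(X, H) = -H*X/3 - H*(X - 2*H)/3 (A(X, H) = -(H*X + (X - (H + H))*H)/3 = -(H*X + (X - 2*H)*H)/3 = -(H*X + H*(X - 2*H))/3 = -H*X/3 - H*(X - 2*H)/3)
1/(-8223 + A(-24, 51)) = 1/(-8223 + (⅔)*51*(51 - 1*(-24))) = 1/(-8223 + (⅔)*51*(51 + 24)) = 1/(-8223 + (⅔)*51*75) = 1/(-8223 + 2550) = 1/(-5673) = -1/5673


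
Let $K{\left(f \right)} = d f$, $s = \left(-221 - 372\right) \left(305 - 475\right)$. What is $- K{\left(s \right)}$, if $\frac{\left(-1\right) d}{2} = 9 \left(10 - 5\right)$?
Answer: $9072900$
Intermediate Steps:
$d = -90$ ($d = - 2 \cdot 9 \left(10 - 5\right) = - 2 \cdot 9 \cdot 5 = \left(-2\right) 45 = -90$)
$s = 100810$ ($s = \left(-593\right) \left(-170\right) = 100810$)
$K{\left(f \right)} = - 90 f$
$- K{\left(s \right)} = - \left(-90\right) 100810 = \left(-1\right) \left(-9072900\right) = 9072900$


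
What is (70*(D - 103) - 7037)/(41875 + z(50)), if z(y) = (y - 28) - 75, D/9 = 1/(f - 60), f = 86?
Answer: -92448/271843 ≈ -0.34008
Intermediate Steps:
D = 9/26 (D = 9/(86 - 60) = 9/26 ≈ 0.34615)
z(y) = -103 + y (z(y) = (-28 + y) - 75 = -103 + y)
(70*(D - 103) - 7037)/(41875 + z(50)) = (70*(9/26 - 103) - 7037)/(41875 + (-103 + 50)) = (70*(-2669/26) - 7037)/(41875 - 53) = (-93415/13 - 7037)/41822 = -184896/13*1/41822 = -92448/271843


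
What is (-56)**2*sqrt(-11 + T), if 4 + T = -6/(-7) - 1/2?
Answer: 224*I*sqrt(2870) ≈ 12000.0*I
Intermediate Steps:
T = -51/14 (T = -4 + (-6/(-7) - 1/2) = -4 + (-6*(-1/7) - 1*1/2) = -4 + (6/7 - 1/2) = -4 + 5/14 = -51/14 ≈ -3.6429)
(-56)**2*sqrt(-11 + T) = (-56)**2*sqrt(-11 - 51/14) = 3136*sqrt(-205/14) = 3136*(I*sqrt(2870)/14) = 224*I*sqrt(2870)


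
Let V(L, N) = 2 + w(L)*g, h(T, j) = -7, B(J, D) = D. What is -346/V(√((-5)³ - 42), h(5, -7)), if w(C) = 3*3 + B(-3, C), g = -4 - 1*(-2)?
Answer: 1384/231 - 173*I*√167/231 ≈ 5.9913 - 9.6781*I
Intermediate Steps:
g = -2 (g = -4 + 2 = -2)
w(C) = 9 + C (w(C) = 3*3 + C = 9 + C)
V(L, N) = -16 - 2*L (V(L, N) = 2 + (9 + L)*(-2) = 2 + (-18 - 2*L) = -16 - 2*L)
-346/V(√((-5)³ - 42), h(5, -7)) = -346/(-16 - 2*√((-5)³ - 42)) = -346/(-16 - 2*√(-125 - 42)) = -346/(-16 - 2*I*√167)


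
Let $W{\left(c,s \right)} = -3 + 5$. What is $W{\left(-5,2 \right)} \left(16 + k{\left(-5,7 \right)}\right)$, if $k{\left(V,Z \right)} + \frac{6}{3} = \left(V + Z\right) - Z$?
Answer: $18$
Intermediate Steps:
$W{\left(c,s \right)} = 2$
$k{\left(V,Z \right)} = -2 + V$ ($k{\left(V,Z \right)} = -2 + \left(\left(V + Z\right) - Z\right) = -2 + V$)
$W{\left(-5,2 \right)} \left(16 + k{\left(-5,7 \right)}\right) = 2 \left(16 - 7\right) = 2 \cdot 9 = 18$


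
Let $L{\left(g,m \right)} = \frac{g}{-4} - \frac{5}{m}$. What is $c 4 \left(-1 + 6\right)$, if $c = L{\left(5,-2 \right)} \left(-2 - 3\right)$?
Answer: $-125$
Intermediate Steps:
$L{\left(g,m \right)} = - \frac{5}{m} - \frac{g}{4}$ ($L{\left(g,m \right)} = g \left(- \frac{1}{4}\right) - \frac{5}{m} = - \frac{g}{4} - \frac{5}{m} = - \frac{5}{m} - \frac{g}{4}$)
$c = - \frac{25}{4}$ ($c = \left(- \frac{5}{-2} - \frac{5}{4}\right) \left(-2 - 3\right) = \left(\left(-5\right) \left(- \frac{1}{2}\right) - \frac{5}{4}\right) \left(-5\right) = \left(\frac{5}{2} - \frac{5}{4}\right) \left(-5\right) = \frac{5}{4} \left(-5\right) = - \frac{25}{4} \approx -6.25$)
$c 4 \left(-1 + 6\right) = - \frac{25 \cdot 4 \left(-1 + 6\right)}{4} = - \frac{25 \cdot 4 \cdot 5}{4} = \left(- \frac{25}{4}\right) 20 = -125$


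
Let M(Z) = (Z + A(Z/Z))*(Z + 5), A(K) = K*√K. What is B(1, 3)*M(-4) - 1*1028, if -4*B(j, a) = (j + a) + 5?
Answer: -4085/4 ≈ -1021.3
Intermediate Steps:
A(K) = K^(3/2)
B(j, a) = -5/4 - a/4 - j/4 (B(j, a) = -((j + a) + 5)/4 = -((a + j) + 5)/4 = -(5 + a + j)/4 = -5/4 - a/4 - j/4)
M(Z) = (1 + Z)*(5 + Z) (M(Z) = (Z + (Z/Z)^(3/2))*(Z + 5) = (Z + 1^(3/2))*(5 + Z) = (Z + 1)*(5 + Z) = (1 + Z)*(5 + Z))
B(1, 3)*M(-4) - 1*1028 = (-5/4 - ¼*3 - ¼*1)*(5 + (-4)² + 6*(-4)) - 1*1028 = (-5/4 - ¾ - ¼)*(5 + 16 - 24) - 1028 = -9/4*(-3) - 1028 = 27/4 - 1028 = -4085/4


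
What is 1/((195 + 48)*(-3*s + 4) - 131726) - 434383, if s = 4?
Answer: -58063975611/133670 ≈ -4.3438e+5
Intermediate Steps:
1/((195 + 48)*(-3*s + 4) - 131726) - 434383 = 1/((195 + 48)*(-3*4 + 4) - 131726) - 434383 = 1/(243*(-12 + 4) - 131726) - 434383 = 1/(243*(-8) - 131726) - 434383 = 1/(-1944 - 131726) - 434383 = 1/(-133670) - 434383 = -1/133670 - 434383 = -58063975611/133670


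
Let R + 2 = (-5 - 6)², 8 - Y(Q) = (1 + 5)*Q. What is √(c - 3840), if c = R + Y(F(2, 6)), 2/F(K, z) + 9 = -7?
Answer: I*√14849/2 ≈ 60.928*I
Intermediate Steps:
F(K, z) = -⅛ (F(K, z) = 2/(-9 - 7) = 2/(-16) = 2*(-1/16) = -⅛)
Y(Q) = 8 - 6*Q (Y(Q) = 8 - (1 + 5)*Q = 8 - 6*Q)
R = 119 (R = -2 + (-5 - 6)² = -2 + (-11)² = -2 + 121 = 119)
c = 511/4 (c = 119 + (8 - 6*(-⅛)) = 119 + (8 + ¾) = 119 + 35/4 = 511/4 ≈ 127.75)
√(c - 3840) = √(511/4 - 3840) = √(-14849/4) = I*√14849/2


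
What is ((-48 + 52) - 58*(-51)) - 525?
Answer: 2437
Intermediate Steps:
((-48 + 52) - 58*(-51)) - 525 = (4 + 2958) - 525 = 2962 - 525 = 2437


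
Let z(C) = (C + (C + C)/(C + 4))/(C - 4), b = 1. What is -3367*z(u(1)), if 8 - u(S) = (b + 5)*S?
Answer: 13468/3 ≈ 4489.3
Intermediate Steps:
u(S) = 8 - 6*S (u(S) = 8 - (1 + 5)*S = 8 - 6*S)
z(C) = (C + 2*C/(4 + C))/(-4 + C) (z(C) = (C + (2*C)/(4 + C))/(-4 + C) = (C + 2*C/(4 + C))/(-4 + C))
-3367*z(u(1)) = -3367*(8 - 6*1)*(6 + (8 - 6*1))/(-16 + (8 - 6*1)²) = -3367*(8 - 6)*(6 + (8 - 6))/(-16 + (8 - 6)²) = -6734*(6 + 2)/(-16 + 2²) = -6734*8/(-16 + 4) = -6734*8/(-12) = -6734*(-1)*8/12 = -3367*(-4/3) = 13468/3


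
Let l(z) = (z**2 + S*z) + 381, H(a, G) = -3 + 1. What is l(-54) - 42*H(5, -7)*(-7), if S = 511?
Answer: -24885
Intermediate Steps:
H(a, G) = -2
l(z) = 381 + z**2 + 511*z (l(z) = (z**2 + 511*z) + 381 = 381 + z**2 + 511*z)
l(-54) - 42*H(5, -7)*(-7) = (381 + (-54)**2 + 511*(-54)) - 42*(-2)*(-7) = (381 + 2916 - 27594) + 84*(-7) = -24297 - 588 = -24885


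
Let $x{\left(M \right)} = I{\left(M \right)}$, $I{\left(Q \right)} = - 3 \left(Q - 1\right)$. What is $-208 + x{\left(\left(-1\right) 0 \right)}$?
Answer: $-205$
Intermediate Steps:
$I{\left(Q \right)} = 3 - 3 Q$ ($I{\left(Q \right)} = - 3 \left(-1 + Q\right) = 3 - 3 Q$)
$x{\left(M \right)} = 3 - 3 M$
$-208 + x{\left(\left(-1\right) 0 \right)} = -208 + \left(3 - 3 \left(\left(-1\right) 0\right)\right) = -208 + \left(3 - 0\right) = -208 + \left(3 + 0\right) = -208 + 3 = -205$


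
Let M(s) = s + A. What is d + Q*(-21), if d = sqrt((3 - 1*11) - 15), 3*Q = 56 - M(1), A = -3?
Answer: -406 + I*sqrt(23) ≈ -406.0 + 4.7958*I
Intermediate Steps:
M(s) = -3 + s (M(s) = s - 3 = -3 + s)
Q = 58/3 (Q = (56 - (-3 + 1))/3 = (56 - 1*(-2))/3 = (56 + 2)/3 = (1/3)*58 = 58/3 ≈ 19.333)
d = I*sqrt(23) (d = sqrt((3 - 11) - 15) = sqrt(-8 - 15) = sqrt(-23) = I*sqrt(23) ≈ 4.7958*I)
d + Q*(-21) = I*sqrt(23) + (58/3)*(-21) = I*sqrt(23) - 406 = -406 + I*sqrt(23)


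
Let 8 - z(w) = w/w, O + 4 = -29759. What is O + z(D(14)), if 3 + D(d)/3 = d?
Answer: -29756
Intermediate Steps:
O = -29763 (O = -4 - 29759 = -29763)
D(d) = -9 + 3*d
z(w) = 7 (z(w) = 8 - w/w = 8 - 1*1 = 8 - 1 = 7)
O + z(D(14)) = -29763 + 7 = -29756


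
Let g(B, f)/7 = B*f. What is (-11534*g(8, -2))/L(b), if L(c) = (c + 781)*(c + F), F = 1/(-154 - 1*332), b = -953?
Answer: 156954672/19915837 ≈ 7.8809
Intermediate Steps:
F = -1/486 (F = 1/(-154 - 332) = 1/(-486) = -1/486 ≈ -0.0020576)
g(B, f) = 7*B*f (g(B, f) = 7*(B*f) = 7*B*f)
L(c) = (781 + c)*(-1/486 + c) (L(c) = (c + 781)*(c - 1/486) = (781 + c)*(-1/486 + c))
(-11534*g(8, -2))/L(b) = (-80738*8*(-2))/(-781/486 + (-953)**2 + (379565/486)*(-953)) = (-11534*(-112))/(-781/486 + 908209 - 361725445/486) = 1291808/(39831674/243) = 1291808*(243/39831674) = 156954672/19915837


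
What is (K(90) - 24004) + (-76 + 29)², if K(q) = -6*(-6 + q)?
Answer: -22299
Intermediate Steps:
K(q) = 36 - 6*q
(K(90) - 24004) + (-76 + 29)² = ((36 - 6*90) - 24004) + (-76 + 29)² = ((36 - 540) - 24004) + (-47)² = (-504 - 24004) + 2209 = -24508 + 2209 = -22299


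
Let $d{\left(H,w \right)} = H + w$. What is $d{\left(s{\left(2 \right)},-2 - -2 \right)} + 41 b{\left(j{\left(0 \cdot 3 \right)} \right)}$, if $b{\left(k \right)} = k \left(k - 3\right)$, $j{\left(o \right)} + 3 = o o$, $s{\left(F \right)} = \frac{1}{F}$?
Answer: $\frac{1477}{2} \approx 738.5$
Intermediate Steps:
$j{\left(o \right)} = -3 + o^{2}$ ($j{\left(o \right)} = -3 + o o = -3 + o^{2}$)
$b{\left(k \right)} = k \left(-3 + k\right)$
$d{\left(s{\left(2 \right)},-2 - -2 \right)} + 41 b{\left(j{\left(0 \cdot 3 \right)} \right)} = \left(\frac{1}{2} - 0\right) + 41 \left(-3 + \left(0 \cdot 3\right)^{2}\right) \left(-3 - \left(3 - \left(0 \cdot 3\right)^{2}\right)\right) = \left(\frac{1}{2} + \left(-2 + 2\right)\right) + 41 \left(-3 + 0^{2}\right) \left(-3 - \left(3 - 0^{2}\right)\right) = \left(\frac{1}{2} + 0\right) + 41 \left(-3 + 0\right) \left(-3 + \left(-3 + 0\right)\right) = \frac{1}{2} + 41 \left(- 3 \left(-3 - 3\right)\right) = \frac{1}{2} + 41 \left(\left(-3\right) \left(-6\right)\right) = \frac{1}{2} + 41 \cdot 18 = \frac{1}{2} + 738 = \frac{1477}{2}$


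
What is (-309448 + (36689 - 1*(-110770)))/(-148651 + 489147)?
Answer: -161989/340496 ≈ -0.47574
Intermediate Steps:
(-309448 + (36689 - 1*(-110770)))/(-148651 + 489147) = (-309448 + (36689 + 110770))/340496 = (-309448 + 147459)*(1/340496) = -161989*1/340496 = -161989/340496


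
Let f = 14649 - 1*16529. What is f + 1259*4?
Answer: 3156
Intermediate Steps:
f = -1880 (f = 14649 - 16529 = -1880)
f + 1259*4 = -1880 + 1259*4 = -1880 + 5036 = 3156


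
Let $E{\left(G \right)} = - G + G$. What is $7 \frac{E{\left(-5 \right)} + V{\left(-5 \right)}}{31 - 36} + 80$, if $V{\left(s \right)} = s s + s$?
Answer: $52$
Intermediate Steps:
$E{\left(G \right)} = 0$
$V{\left(s \right)} = s + s^{2}$ ($V{\left(s \right)} = s^{2} + s = s + s^{2}$)
$7 \frac{E{\left(-5 \right)} + V{\left(-5 \right)}}{31 - 36} + 80 = 7 \frac{0 - 5 \left(1 - 5\right)}{31 - 36} + 80 = 7 \frac{0 - -20}{-5} + 80 = 7 \left(0 + 20\right) \left(- \frac{1}{5}\right) + 80 = 7 \cdot 20 \left(- \frac{1}{5}\right) + 80 = 7 \left(-4\right) + 80 = -28 + 80 = 52$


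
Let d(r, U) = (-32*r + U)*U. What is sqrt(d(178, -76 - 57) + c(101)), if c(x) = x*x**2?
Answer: sqrt(1805558) ≈ 1343.7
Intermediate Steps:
c(x) = x**3
d(r, U) = U*(U - 32*r) (d(r, U) = (U - 32*r)*U = U*(U - 32*r))
sqrt(d(178, -76 - 57) + c(101)) = sqrt((-76 - 57)*((-76 - 57) - 32*178) + 101**3) = sqrt(-133*(-133 - 5696) + 1030301) = sqrt(-133*(-5829) + 1030301) = sqrt(775257 + 1030301) = sqrt(1805558)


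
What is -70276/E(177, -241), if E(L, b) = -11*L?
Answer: 70276/1947 ≈ 36.094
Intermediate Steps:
-70276/E(177, -241) = -70276/((-11*177)) = -70276/(-1947) = -70276*(-1/1947) = 70276/1947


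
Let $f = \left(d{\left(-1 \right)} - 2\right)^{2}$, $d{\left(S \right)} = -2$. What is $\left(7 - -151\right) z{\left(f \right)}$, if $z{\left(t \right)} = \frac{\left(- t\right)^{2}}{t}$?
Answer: $2528$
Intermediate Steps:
$f = 16$ ($f = \left(-2 - 2\right)^{2} = \left(-4\right)^{2} = 16$)
$z{\left(t \right)} = t$ ($z{\left(t \right)} = \frac{t^{2}}{t} = t$)
$\left(7 - -151\right) z{\left(f \right)} = \left(7 - -151\right) 16 = \left(7 + 151\right) 16 = 158 \cdot 16 = 2528$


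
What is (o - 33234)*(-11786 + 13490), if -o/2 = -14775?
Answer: -6277536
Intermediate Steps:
o = 29550 (o = -2*(-14775) = 29550)
(o - 33234)*(-11786 + 13490) = (29550 - 33234)*(-11786 + 13490) = -3684*1704 = -6277536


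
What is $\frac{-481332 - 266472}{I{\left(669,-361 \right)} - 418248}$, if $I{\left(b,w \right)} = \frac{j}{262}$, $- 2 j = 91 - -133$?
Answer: $\frac{24490581}{13697636} \approx 1.7879$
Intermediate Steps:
$j = -112$ ($j = - \frac{91 - -133}{2} = - \frac{91 + 133}{2} = \left(- \frac{1}{2}\right) 224 = -112$)
$I{\left(b,w \right)} = - \frac{56}{131}$ ($I{\left(b,w \right)} = - \frac{112}{262} = \left(-112\right) \frac{1}{262} = - \frac{56}{131}$)
$\frac{-481332 - 266472}{I{\left(669,-361 \right)} - 418248} = \frac{-481332 - 266472}{- \frac{56}{131} - 418248} = - \frac{747804}{- \frac{54790544}{131}} = \left(-747804\right) \left(- \frac{131}{54790544}\right) = \frac{24490581}{13697636}$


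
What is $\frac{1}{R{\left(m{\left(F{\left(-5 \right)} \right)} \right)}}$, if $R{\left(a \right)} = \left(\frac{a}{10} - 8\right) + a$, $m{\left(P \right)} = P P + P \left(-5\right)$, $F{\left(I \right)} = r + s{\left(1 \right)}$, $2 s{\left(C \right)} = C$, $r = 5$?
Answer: $- \frac{40}{199} \approx -0.201$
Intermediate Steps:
$s{\left(C \right)} = \frac{C}{2}$
$F{\left(I \right)} = \frac{11}{2}$ ($F{\left(I \right)} = 5 + \frac{1}{2} \cdot 1 = 5 + \frac{1}{2} = \frac{11}{2}$)
$m{\left(P \right)} = P^{2} - 5 P$
$R{\left(a \right)} = -8 + \frac{11 a}{10}$ ($R{\left(a \right)} = \left(a \frac{1}{10} - 8\right) + a = \left(\frac{a}{10} - 8\right) + a = \left(-8 + \frac{a}{10}\right) + a = -8 + \frac{11 a}{10}$)
$\frac{1}{R{\left(m{\left(F{\left(-5 \right)} \right)} \right)}} = \frac{1}{-8 + \frac{11 \frac{11 \left(-5 + \frac{11}{2}\right)}{2}}{10}} = \frac{1}{-8 + \frac{11 \cdot \frac{11}{2} \cdot \frac{1}{2}}{10}} = \frac{1}{-8 + \frac{11}{10} \cdot \frac{11}{4}} = \frac{1}{-8 + \frac{121}{40}} = \frac{1}{- \frac{199}{40}} = - \frac{40}{199}$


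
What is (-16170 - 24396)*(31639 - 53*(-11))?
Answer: -1307117652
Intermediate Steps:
(-16170 - 24396)*(31639 - 53*(-11)) = -40566*(31639 + 583) = -40566*32222 = -1307117652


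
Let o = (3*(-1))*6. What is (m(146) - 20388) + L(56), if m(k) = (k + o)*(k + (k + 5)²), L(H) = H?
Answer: 2916884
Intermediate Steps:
o = -18 (o = -3*6 = -18)
m(k) = (-18 + k)*(k + (5 + k)²) (m(k) = (k - 18)*(k + (k + 5)²) = (-18 + k)*(k + (5 + k)²))
(m(146) - 20388) + L(56) = ((-450 + 146³ - 173*146 - 7*146²) - 20388) + 56 = ((-450 + 3112136 - 25258 - 7*21316) - 20388) + 56 = ((-450 + 3112136 - 25258 - 149212) - 20388) + 56 = (2937216 - 20388) + 56 = 2916828 + 56 = 2916884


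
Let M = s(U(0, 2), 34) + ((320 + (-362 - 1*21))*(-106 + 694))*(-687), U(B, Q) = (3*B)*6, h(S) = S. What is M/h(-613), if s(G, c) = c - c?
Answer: -25449228/613 ≈ -41516.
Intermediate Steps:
U(B, Q) = 18*B
s(G, c) = 0
M = 25449228 (M = 0 + ((320 + (-362 - 1*21))*(-106 + 694))*(-687) = 0 + ((320 + (-362 - 21))*588)*(-687) = 0 + ((320 - 383)*588)*(-687) = 0 - 63*588*(-687) = 0 - 37044*(-687) = 0 + 25449228 = 25449228)
M/h(-613) = 25449228/(-613) = 25449228*(-1/613) = -25449228/613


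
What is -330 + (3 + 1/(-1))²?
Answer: -326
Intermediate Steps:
-330 + (3 + 1/(-1))² = -330 + (3 - 1)² = -330 + 2² = -330 + 4 = -326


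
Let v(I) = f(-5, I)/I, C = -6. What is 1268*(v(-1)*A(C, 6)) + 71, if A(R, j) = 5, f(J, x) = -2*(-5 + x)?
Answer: -76009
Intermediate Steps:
f(J, x) = 10 - 2*x
v(I) = (10 - 2*I)/I
1268*(v(-1)*A(C, 6)) + 71 = 1268*((-2 + 10/(-1))*5) + 71 = 1268*((-2 + 10*(-1))*5) + 71 = 1268*((-2 - 10)*5) + 71 = 1268*(-12*5) + 71 = 1268*(-60) + 71 = -76080 + 71 = -76009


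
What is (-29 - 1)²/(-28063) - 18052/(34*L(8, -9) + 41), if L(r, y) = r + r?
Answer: -507119776/16416855 ≈ -30.890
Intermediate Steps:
L(r, y) = 2*r
(-29 - 1)²/(-28063) - 18052/(34*L(8, -9) + 41) = (-29 - 1)²/(-28063) - 18052/(34*(2*8) + 41) = (-30)²*(-1/28063) - 18052/(34*16 + 41) = 900*(-1/28063) - 18052/(544 + 41) = -900/28063 - 18052/585 = -507119776/16416855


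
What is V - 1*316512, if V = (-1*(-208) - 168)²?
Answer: -314912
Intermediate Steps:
V = 1600 (V = (208 - 168)² = 40² = 1600)
V - 1*316512 = 1600 - 1*316512 = 1600 - 316512 = -314912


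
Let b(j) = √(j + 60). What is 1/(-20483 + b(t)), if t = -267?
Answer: -20483/419553496 - 3*I*√23/419553496 ≈ -4.8821e-5 - 3.4292e-8*I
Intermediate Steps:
b(j) = √(60 + j)
1/(-20483 + b(t)) = 1/(-20483 + √(60 - 267)) = 1/(-20483 + √(-207)) = 1/(-20483 + 3*I*√23)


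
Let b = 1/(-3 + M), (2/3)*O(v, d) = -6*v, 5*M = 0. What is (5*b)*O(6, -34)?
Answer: 90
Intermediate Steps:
M = 0 (M = (⅕)*0 = 0)
O(v, d) = -9*v (O(v, d) = 3*(-6*v)/2 = -9*v)
b = -⅓ (b = 1/(-3 + 0) = 1/(-3) = -⅓ ≈ -0.33333)
(5*b)*O(6, -34) = (5*(-⅓))*(-9*6) = -5/3*(-54) = 90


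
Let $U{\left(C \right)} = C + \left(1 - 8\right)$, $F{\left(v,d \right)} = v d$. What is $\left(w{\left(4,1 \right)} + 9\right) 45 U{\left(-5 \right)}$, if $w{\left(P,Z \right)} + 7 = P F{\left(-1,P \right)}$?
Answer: $7560$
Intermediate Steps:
$F{\left(v,d \right)} = d v$
$w{\left(P,Z \right)} = -7 - P^{2}$ ($w{\left(P,Z \right)} = -7 + P P \left(-1\right) = -7 + P \left(- P\right) = -7 - P^{2}$)
$U{\left(C \right)} = -7 + C$ ($U{\left(C \right)} = C + \left(1 - 8\right) = C - 7 = -7 + C$)
$\left(w{\left(4,1 \right)} + 9\right) 45 U{\left(-5 \right)} = \left(\left(-7 - 4^{2}\right) + 9\right) 45 \left(-7 - 5\right) = \left(\left(-7 - 16\right) + 9\right) 45 \left(-12\right) = \left(-23 + 9\right) 45 \left(-12\right) = \left(-14\right) 45 \left(-12\right) = \left(-630\right) \left(-12\right) = 7560$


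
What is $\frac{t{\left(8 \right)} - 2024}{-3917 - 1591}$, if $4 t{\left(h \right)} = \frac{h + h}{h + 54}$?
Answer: $\frac{10457}{28458} \approx 0.36745$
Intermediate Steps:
$t{\left(h \right)} = \frac{h}{2 \left(54 + h\right)}$ ($t{\left(h \right)} = \frac{\left(h + h\right) \frac{1}{h + 54}}{4} = \frac{2 h \frac{1}{54 + h}}{4} = \frac{h}{2 \left(54 + h\right)}$)
$\frac{t{\left(8 \right)} - 2024}{-3917 - 1591} = \frac{\frac{1}{2} \cdot 8 \frac{1}{54 + 8} - 2024}{-3917 - 1591} = \frac{\frac{1}{2} \cdot 8 \cdot \frac{1}{62} - 2024}{-5508} = \left(\frac{1}{2} \cdot 8 \cdot \frac{1}{62} - 2024\right) \left(- \frac{1}{5508}\right) = \left(\frac{2}{31} - 2024\right) \left(- \frac{1}{5508}\right) = \left(- \frac{62742}{31}\right) \left(- \frac{1}{5508}\right) = \frac{10457}{28458}$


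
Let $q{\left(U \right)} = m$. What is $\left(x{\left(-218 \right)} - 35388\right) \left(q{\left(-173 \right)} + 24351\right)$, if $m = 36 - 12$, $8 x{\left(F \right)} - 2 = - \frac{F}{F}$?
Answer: $- \frac{6900635625}{8} \approx -8.6258 \cdot 10^{8}$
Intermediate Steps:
$x{\left(F \right)} = \frac{1}{8}$ ($x{\left(F \right)} = \frac{1}{4} + \frac{\left(-1\right) \frac{F}{F}}{8} = \frac{1}{4} + \frac{\left(-1\right) 1}{8} = \frac{1}{4} + \frac{1}{8} \left(-1\right) = \frac{1}{4} - \frac{1}{8} = \frac{1}{8}$)
$m = 24$
$q{\left(U \right)} = 24$
$\left(x{\left(-218 \right)} - 35388\right) \left(q{\left(-173 \right)} + 24351\right) = \left(\frac{1}{8} - 35388\right) \left(24 + 24351\right) = \left(- \frac{283103}{8}\right) 24375 = - \frac{6900635625}{8}$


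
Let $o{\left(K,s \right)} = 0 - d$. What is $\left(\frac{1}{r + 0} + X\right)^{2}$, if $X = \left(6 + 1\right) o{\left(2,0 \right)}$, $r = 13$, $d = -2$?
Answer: $\frac{33489}{169} \approx 198.16$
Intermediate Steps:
$o{\left(K,s \right)} = 2$ ($o{\left(K,s \right)} = 0 - -2 = 0 + 2 = 2$)
$X = 14$ ($X = \left(6 + 1\right) 2 = 7 \cdot 2 = 14$)
$\left(\frac{1}{r + 0} + X\right)^{2} = \left(\frac{1}{13 + 0} + 14\right)^{2} = \left(\frac{1}{13} + 14\right)^{2} = \left(\frac{183}{13}\right)^{2} = \frac{33489}{169}$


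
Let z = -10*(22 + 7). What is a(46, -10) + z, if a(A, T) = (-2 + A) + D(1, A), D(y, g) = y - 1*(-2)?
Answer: -243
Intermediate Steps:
D(y, g) = 2 + y (D(y, g) = y + 2 = 2 + y)
a(A, T) = 1 + A (a(A, T) = (-2 + A) + (2 + 1) = (-2 + A) + 3 = 1 + A)
z = -290 (z = -10*29 = -290)
a(46, -10) + z = (1 + 46) - 290 = 47 - 290 = -243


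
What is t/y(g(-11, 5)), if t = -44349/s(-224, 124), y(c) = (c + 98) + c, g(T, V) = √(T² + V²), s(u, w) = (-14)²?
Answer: -44349/18040 + 44349*√146/883960 ≈ -1.8522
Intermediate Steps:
s(u, w) = 196
y(c) = 98 + 2*c (y(c) = (98 + c) + c = 98 + 2*c)
t = -44349/196 ≈ -226.27
t/y(g(-11, 5)) = -44349/(196*(98 + 2*√((-11)² + 5²))) = -44349/(196*(98 + 2*√(121 + 25))) = -44349/(196*(98 + 2*√146))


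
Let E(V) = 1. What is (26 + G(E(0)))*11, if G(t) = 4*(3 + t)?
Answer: 462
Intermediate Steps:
G(t) = 12 + 4*t
(26 + G(E(0)))*11 = (26 + (12 + 4*1))*11 = (26 + (12 + 4))*11 = (26 + 16)*11 = 42*11 = 462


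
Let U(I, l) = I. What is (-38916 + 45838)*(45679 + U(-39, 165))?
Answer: 315920080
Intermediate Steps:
(-38916 + 45838)*(45679 + U(-39, 165)) = (-38916 + 45838)*(45679 - 39) = 6922*45640 = 315920080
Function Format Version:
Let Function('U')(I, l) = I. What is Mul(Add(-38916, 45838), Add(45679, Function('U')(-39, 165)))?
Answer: 315920080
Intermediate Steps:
Mul(Add(-38916, 45838), Add(45679, Function('U')(-39, 165))) = Mul(Add(-38916, 45838), Add(45679, -39)) = Mul(6922, 45640) = 315920080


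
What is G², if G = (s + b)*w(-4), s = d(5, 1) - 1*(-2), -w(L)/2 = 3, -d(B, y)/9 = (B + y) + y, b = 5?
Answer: 112896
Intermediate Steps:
d(B, y) = -18*y - 9*B (d(B, y) = -9*((B + y) + y) = -9*(B + 2*y) = -18*y - 9*B)
w(L) = -6 (w(L) = -2*3 = -6)
s = -61 (s = (-18*1 - 9*5) - 1*(-2) = (-18 - 45) + 2 = -63 + 2 = -61)
G = 336 (G = (-61 + 5)*(-6) = -56*(-6) = 336)
G² = 336² = 112896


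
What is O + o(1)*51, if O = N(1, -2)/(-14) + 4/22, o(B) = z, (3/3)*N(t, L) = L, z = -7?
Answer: -27464/77 ≈ -356.68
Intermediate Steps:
N(t, L) = L
o(B) = -7
O = 25/77 (O = -2/(-14) + 4/22 = -2*(-1/14) + 4*(1/22) = ⅐ + 2/11 = 25/77 ≈ 0.32468)
O + o(1)*51 = 25/77 - 7*51 = 25/77 - 357 = -27464/77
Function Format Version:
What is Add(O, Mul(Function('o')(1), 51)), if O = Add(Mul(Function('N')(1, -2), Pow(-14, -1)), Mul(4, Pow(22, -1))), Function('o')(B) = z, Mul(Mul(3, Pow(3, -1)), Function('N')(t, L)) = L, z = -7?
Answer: Rational(-27464, 77) ≈ -356.68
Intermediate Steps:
Function('N')(t, L) = L
Function('o')(B) = -7
O = Rational(25, 77) (O = Add(Mul(-2, Pow(-14, -1)), Mul(4, Pow(22, -1))) = Add(Mul(-2, Rational(-1, 14)), Mul(4, Rational(1, 22))) = Add(Rational(1, 7), Rational(2, 11)) = Rational(25, 77) ≈ 0.32468)
Add(O, Mul(Function('o')(1), 51)) = Add(Rational(25, 77), Mul(-7, 51)) = Add(Rational(25, 77), -357) = Rational(-27464, 77)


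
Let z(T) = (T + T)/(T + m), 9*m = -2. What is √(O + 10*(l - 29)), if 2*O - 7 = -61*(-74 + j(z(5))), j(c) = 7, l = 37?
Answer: √2127 ≈ 46.119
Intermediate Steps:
m = -2/9 (m = (⅑)*(-2) = -2/9 ≈ -0.22222)
z(T) = 2*T/(-2/9 + T) (z(T) = (T + T)/(T - 2/9) = (2*T)/(-2/9 + T) = 2*T/(-2/9 + T))
O = 2047 (O = 7/2 + (-61*(-74 + 7))/2 = 7/2 + (-61*(-67))/2 = 7/2 + (½)*4087 = 7/2 + 4087/2 = 2047)
√(O + 10*(l - 29)) = √(2047 + 10*(37 - 29)) = √(2047 + 10*8) = √(2047 + 80) = √2127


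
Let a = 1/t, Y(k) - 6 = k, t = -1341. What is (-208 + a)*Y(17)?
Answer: -6415367/1341 ≈ -4784.0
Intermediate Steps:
Y(k) = 6 + k
a = -1/1341 (a = 1/(-1341) = -1/1341 ≈ -0.00074571)
(-208 + a)*Y(17) = (-208 - 1/1341)*(6 + 17) = -278929/1341*23 = -6415367/1341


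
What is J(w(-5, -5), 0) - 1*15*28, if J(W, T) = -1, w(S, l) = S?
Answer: -421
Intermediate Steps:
J(w(-5, -5), 0) - 1*15*28 = -1 - 1*15*28 = -1 - 15*28 = -1 - 420 = -421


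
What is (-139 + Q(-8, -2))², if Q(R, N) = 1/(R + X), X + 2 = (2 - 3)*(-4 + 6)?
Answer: 2785561/144 ≈ 19344.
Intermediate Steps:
X = -4 (X = -2 + (2 - 3)*(-4 + 6) = -2 - 1*2 = -2 - 2 = -4)
Q(R, N) = 1/(-4 + R) (Q(R, N) = 1/(R - 4) = 1/(-4 + R))
(-139 + Q(-8, -2))² = (-139 + 1/(-4 - 8))² = (-139 + 1/(-12))² = (-139 - 1/12)² = (-1669/12)² = 2785561/144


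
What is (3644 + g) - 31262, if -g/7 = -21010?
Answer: 119452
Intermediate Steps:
g = 147070 (g = -7*(-21010) = 147070)
(3644 + g) - 31262 = (3644 + 147070) - 31262 = 150714 - 31262 = 119452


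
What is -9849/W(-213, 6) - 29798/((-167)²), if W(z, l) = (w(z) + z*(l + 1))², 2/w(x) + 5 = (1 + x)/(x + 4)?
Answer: -46187085599890847/43049737651270249 ≈ -1.0729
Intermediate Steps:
w(x) = 2/(-5 + (1 + x)/(4 + x)) (w(x) = 2/(-5 + (1 + x)/(x + 4)) = 2/(-5 + (1 + x)/(4 + x)))
W(z, l) = (z*(1 + l) + 2*(-4 - z)/(19 + 4*z))² (W(z, l) = (2*(-4 - z)/(19 + 4*z) + z*(l + 1))² = (2*(-4 - z)/(19 + 4*z) + z*(1 + l))² = (z*(1 + l) + 2*(-4 - z)/(19 + 4*z))²)
-9849/W(-213, 6) - 29798/((-167)²) = -9849*(19 + 4*(-213))²/(-8 - 2*(-213) - 213*(1 + 6)*(19 + 4*(-213)))² - 29798/((-167)²) = -9849*(19 - 852)²/(-8 + 426 - 213*7*(19 - 852))² - 29798/27889 = -9849*693889/(-8 + 426 - 213*7*(-833))² - 29798*1/27889 = -9849*693889/(-8 + 426 + 1242003)² - 29798/27889 = -9849/((1/693889)*1242421²) - 29798/27889 = -9849/((1/693889)*1543609941241) - 29798/27889 = -9849/1543609941241/693889 - 29798/27889 = -9849*693889/1543609941241 - 29798/27889 = -6834112761/1543609941241 - 29798/27889 = -46187085599890847/43049737651270249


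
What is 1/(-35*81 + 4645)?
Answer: 1/1810 ≈ 0.00055249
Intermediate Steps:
1/(-35*81 + 4645) = 1/(-2835 + 4645) = 1/1810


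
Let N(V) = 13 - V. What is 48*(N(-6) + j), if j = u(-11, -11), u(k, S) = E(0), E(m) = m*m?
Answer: 912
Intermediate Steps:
E(m) = m**2
u(k, S) = 0 (u(k, S) = 0**2 = 0)
j = 0
48*(N(-6) + j) = 48*((13 - 1*(-6)) + 0) = 48*((13 + 6) + 0) = 48*(19 + 0) = 48*19 = 912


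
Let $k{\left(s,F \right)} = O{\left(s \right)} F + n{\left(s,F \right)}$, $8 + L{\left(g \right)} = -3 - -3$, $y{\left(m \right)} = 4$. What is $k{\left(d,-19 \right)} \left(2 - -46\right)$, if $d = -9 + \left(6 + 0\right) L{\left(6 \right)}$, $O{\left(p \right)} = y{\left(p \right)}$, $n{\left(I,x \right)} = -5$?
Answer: $-3888$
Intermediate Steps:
$O{\left(p \right)} = 4$
$L{\left(g \right)} = -8$ ($L{\left(g \right)} = -8 - 0 = -8 + \left(-3 + 3\right) = -8 + 0 = -8$)
$d = -57$ ($d = -9 + \left(6 + 0\right) \left(-8\right) = -9 + 6 \left(-8\right) = -9 - 48 = -57$)
$k{\left(s,F \right)} = -5 + 4 F$ ($k{\left(s,F \right)} = 4 F - 5 = -5 + 4 F$)
$k{\left(d,-19 \right)} \left(2 - -46\right) = \left(-5 + 4 \left(-19\right)\right) \left(2 - -46\right) = \left(-5 - 76\right) \left(2 + 46\right) = \left(-81\right) 48 = -3888$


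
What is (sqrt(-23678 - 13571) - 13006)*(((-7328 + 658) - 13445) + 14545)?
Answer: 72443420 - 1075010*I ≈ 7.2443e+7 - 1.075e+6*I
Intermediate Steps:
(sqrt(-23678 - 13571) - 13006)*(((-7328 + 658) - 13445) + 14545) = (sqrt(-37249) - 13006)*((-6670 - 13445) + 14545) = (193*I - 13006)*(-20115 + 14545) = (-13006 + 193*I)*(-5570) = 72443420 - 1075010*I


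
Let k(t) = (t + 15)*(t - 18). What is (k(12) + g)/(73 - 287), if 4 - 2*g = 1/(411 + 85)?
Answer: 158721/212288 ≈ 0.74767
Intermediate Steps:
g = 1983/992 (g = 2 - 1/(2*(411 + 85)) = 2 - ½/496 = 2 - ½*1/496 = 2 - 1/992 = 1983/992 ≈ 1.9990)
k(t) = (-18 + t)*(15 + t) (k(t) = (15 + t)*(-18 + t) = (-18 + t)*(15 + t))
(k(12) + g)/(73 - 287) = ((-270 + 12² - 3*12) + 1983/992)/(73 - 287) = ((-270 + 144 - 36) + 1983/992)/(-214) = (-162 + 1983/992)*(-1/214) = -158721/992*(-1/214) = 158721/212288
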